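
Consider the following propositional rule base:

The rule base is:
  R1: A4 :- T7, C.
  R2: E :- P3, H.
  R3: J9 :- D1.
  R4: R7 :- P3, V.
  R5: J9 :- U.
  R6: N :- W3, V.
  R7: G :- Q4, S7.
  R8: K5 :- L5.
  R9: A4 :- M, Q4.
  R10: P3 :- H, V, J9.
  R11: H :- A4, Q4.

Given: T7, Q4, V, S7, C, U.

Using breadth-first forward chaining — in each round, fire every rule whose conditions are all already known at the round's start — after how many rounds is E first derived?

4

Round 1 — R1, R5, R7, derive A4, J9, G.
Round 2 — R11, derive H.
Round 3 — R10, derive P3.
Round 4 — R2, R4, derive E, R7.
E first appears in round 4.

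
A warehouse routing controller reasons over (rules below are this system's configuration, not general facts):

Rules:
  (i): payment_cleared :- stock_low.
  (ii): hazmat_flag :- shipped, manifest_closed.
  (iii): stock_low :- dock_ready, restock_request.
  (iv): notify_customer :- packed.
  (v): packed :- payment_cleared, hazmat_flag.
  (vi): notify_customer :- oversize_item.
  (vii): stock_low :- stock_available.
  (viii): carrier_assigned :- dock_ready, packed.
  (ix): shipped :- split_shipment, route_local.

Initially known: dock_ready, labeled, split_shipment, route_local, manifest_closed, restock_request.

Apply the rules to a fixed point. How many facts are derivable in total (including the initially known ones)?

13

Round 1: (iii) [stock_low :- dock_ready, restock_request.]; (ix) [shipped :- split_shipment, route_local.]. New: stock_low, shipped.
Round 2: (i) [payment_cleared :- stock_low.]; (ii) [hazmat_flag :- shipped, manifest_closed.]. New: payment_cleared, hazmat_flag.
Round 3: (v) [packed :- payment_cleared, hazmat_flag.]. New: packed.
Round 4: (iv) [notify_customer :- packed.]; (viii) [carrier_assigned :- dock_ready, packed.]. New: notify_customer, carrier_assigned.
Closure: {carrier_assigned, dock_ready, hazmat_flag, labeled, manifest_closed, notify_customer, packed, payment_cleared, restock_request, route_local, shipped, split_shipment, stock_low} — 13 facts.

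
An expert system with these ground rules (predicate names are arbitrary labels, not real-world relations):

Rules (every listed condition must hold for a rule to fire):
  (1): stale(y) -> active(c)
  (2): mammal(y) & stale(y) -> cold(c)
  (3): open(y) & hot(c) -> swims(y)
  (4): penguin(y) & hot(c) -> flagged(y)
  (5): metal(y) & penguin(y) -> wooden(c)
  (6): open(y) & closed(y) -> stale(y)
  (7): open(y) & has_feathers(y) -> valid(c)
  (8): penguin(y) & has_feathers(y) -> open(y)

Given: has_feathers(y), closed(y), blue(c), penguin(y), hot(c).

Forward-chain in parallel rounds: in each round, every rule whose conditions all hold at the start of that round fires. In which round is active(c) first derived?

3

Round 1 fires (4), (8), giving flagged(y), open(y).
Round 2 fires (3), (6), (7), giving swims(y), stale(y), valid(c).
Round 3 fires (1), giving active(c).
active(c) first appears in round 3.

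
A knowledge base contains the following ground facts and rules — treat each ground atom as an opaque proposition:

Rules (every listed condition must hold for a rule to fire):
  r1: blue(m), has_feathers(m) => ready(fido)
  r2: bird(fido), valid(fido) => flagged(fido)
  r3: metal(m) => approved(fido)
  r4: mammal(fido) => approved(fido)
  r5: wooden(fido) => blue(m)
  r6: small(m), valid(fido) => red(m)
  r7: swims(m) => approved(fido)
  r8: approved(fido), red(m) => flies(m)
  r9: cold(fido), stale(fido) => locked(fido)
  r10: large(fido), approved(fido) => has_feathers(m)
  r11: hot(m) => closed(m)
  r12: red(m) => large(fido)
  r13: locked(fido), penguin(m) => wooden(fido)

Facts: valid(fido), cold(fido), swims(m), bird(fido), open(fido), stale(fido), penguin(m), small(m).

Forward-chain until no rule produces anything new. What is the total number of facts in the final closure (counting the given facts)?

18

Round 1: r2 [bird(fido), valid(fido) => flagged(fido)]; r6 [small(m), valid(fido) => red(m)]; r7 [swims(m) => approved(fido)]; r9 [cold(fido), stale(fido) => locked(fido)]. Adds flagged(fido), red(m), approved(fido), locked(fido).
Round 2: r8 [approved(fido), red(m) => flies(m)]; r12 [red(m) => large(fido)]; r13 [locked(fido), penguin(m) => wooden(fido)]. Adds flies(m), large(fido), wooden(fido).
Round 3: r5 [wooden(fido) => blue(m)]; r10 [large(fido), approved(fido) => has_feathers(m)]. Adds blue(m), has_feathers(m).
Round 4: r1 [blue(m), has_feathers(m) => ready(fido)]. Adds ready(fido).
Closure: {approved(fido), bird(fido), blue(m), cold(fido), flagged(fido), flies(m), has_feathers(m), large(fido), locked(fido), open(fido), penguin(m), ready(fido), red(m), small(m), stale(fido), swims(m), valid(fido), wooden(fido)} — 18 facts.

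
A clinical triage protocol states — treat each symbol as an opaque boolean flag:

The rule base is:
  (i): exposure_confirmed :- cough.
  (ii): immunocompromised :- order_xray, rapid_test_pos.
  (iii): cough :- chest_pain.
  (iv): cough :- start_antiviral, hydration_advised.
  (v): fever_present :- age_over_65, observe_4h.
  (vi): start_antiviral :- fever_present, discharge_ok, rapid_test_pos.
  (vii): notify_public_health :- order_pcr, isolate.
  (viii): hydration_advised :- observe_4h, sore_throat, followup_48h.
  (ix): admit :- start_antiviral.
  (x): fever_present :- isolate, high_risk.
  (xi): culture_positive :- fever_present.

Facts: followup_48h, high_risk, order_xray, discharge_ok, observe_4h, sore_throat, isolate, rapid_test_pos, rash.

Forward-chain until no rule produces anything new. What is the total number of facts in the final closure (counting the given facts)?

17

Round 1 — (ii), (viii), (x), derive immunocompromised, hydration_advised, fever_present.
Round 2 — (vi), (xi), derive start_antiviral, culture_positive.
Round 3 — (iv), (ix), derive cough, admit.
Round 4 — (i), derive exposure_confirmed.
Closure: {admit, cough, culture_positive, discharge_ok, exposure_confirmed, fever_present, followup_48h, high_risk, hydration_advised, immunocompromised, isolate, observe_4h, order_xray, rapid_test_pos, rash, sore_throat, start_antiviral} — 17 facts.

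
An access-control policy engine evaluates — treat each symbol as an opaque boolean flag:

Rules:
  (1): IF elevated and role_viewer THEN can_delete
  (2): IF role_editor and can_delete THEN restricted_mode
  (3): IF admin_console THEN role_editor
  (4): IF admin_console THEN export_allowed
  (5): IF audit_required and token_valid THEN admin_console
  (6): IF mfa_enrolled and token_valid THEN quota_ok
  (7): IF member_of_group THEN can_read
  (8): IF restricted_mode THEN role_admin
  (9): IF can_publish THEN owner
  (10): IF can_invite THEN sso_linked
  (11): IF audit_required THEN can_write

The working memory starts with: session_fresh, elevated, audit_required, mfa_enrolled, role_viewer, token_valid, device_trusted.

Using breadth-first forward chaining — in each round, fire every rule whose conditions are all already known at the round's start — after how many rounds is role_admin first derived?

Round 1: (1) [IF elevated and role_viewer THEN can_delete]; (5) [IF audit_required and token_valid THEN admin_console]; (6) [IF mfa_enrolled and token_valid THEN quota_ok]; (11) [IF audit_required THEN can_write]. New: can_delete, admin_console, quota_ok, can_write.
Round 2: (3) [IF admin_console THEN role_editor]; (4) [IF admin_console THEN export_allowed]. New: role_editor, export_allowed.
Round 3: (2) [IF role_editor and can_delete THEN restricted_mode]. New: restricted_mode.
Round 4: (8) [IF restricted_mode THEN role_admin]. New: role_admin.
role_admin first appears in round 4.

4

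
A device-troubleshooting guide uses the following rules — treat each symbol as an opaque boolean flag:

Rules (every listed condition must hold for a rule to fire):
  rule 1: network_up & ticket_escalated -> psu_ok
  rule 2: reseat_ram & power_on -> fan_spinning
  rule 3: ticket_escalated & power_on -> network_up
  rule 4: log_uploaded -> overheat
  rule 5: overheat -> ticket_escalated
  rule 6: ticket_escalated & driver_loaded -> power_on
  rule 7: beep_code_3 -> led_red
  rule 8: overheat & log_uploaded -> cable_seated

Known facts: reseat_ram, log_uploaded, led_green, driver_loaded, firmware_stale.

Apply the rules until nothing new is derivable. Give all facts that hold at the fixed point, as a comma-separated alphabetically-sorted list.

cable_seated, driver_loaded, fan_spinning, firmware_stale, led_green, log_uploaded, network_up, overheat, power_on, psu_ok, reseat_ram, ticket_escalated

Round 1: rule 4 [log_uploaded -> overheat]. New: overheat.
Round 2: rule 5 [overheat -> ticket_escalated]; rule 8 [overheat & log_uploaded -> cable_seated]. New: ticket_escalated, cable_seated.
Round 3: rule 6 [ticket_escalated & driver_loaded -> power_on]. New: power_on.
Round 4: rule 2 [reseat_ram & power_on -> fan_spinning]; rule 3 [ticket_escalated & power_on -> network_up]. New: fan_spinning, network_up.
Round 5: rule 1 [network_up & ticket_escalated -> psu_ok]. New: psu_ok.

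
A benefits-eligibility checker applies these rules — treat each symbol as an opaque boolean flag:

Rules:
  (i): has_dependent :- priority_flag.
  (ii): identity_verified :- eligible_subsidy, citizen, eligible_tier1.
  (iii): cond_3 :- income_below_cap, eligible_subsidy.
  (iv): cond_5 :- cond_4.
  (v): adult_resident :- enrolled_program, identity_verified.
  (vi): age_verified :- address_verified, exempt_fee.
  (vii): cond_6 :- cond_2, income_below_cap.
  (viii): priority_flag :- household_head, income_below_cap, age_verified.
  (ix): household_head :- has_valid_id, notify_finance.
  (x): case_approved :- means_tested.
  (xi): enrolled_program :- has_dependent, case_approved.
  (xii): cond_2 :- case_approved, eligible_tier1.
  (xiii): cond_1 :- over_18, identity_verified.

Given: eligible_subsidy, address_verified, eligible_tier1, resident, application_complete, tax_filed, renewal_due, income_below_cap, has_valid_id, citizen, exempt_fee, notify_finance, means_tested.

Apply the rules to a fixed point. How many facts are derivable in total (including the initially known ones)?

24

Round 1: (ii) [identity_verified :- eligible_subsidy, citizen, eligible_tier1.]; (iii) [cond_3 :- income_below_cap, eligible_subsidy.]; (vi) [age_verified :- address_verified, exempt_fee.]; (ix) [household_head :- has_valid_id, notify_finance.]; (x) [case_approved :- means_tested.]. Adds identity_verified, cond_3, age_verified, household_head, case_approved.
Round 2: (viii) [priority_flag :- household_head, income_below_cap, age_verified.]; (xii) [cond_2 :- case_approved, eligible_tier1.]. Adds priority_flag, cond_2.
Round 3: (i) [has_dependent :- priority_flag.]; (vii) [cond_6 :- cond_2, income_below_cap.]. Adds has_dependent, cond_6.
Round 4: (xi) [enrolled_program :- has_dependent, case_approved.]. Adds enrolled_program.
Round 5: (v) [adult_resident :- enrolled_program, identity_verified.]. Adds adult_resident.
Closure: {address_verified, adult_resident, age_verified, application_complete, case_approved, citizen, cond_2, cond_3, cond_6, eligible_subsidy, eligible_tier1, enrolled_program, exempt_fee, has_dependent, has_valid_id, household_head, identity_verified, income_below_cap, means_tested, notify_finance, priority_flag, renewal_due, resident, tax_filed} — 24 facts.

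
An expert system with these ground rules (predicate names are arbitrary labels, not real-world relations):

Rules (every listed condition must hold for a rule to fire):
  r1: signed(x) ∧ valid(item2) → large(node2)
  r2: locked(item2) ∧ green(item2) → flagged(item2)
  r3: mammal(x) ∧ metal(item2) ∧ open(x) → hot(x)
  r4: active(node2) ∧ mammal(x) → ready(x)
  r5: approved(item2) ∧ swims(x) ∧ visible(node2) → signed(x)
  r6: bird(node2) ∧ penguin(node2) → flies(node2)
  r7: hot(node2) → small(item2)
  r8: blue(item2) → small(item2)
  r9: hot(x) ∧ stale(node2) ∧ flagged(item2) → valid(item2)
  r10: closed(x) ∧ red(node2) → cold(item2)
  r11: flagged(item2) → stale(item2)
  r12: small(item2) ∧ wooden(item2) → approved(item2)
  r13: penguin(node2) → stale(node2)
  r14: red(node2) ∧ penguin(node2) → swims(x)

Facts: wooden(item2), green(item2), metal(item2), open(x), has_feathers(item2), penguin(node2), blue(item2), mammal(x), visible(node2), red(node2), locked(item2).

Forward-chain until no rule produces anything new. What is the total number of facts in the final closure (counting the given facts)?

Round 1: r2 [locked(item2) ∧ green(item2) → flagged(item2)]; r3 [mammal(x) ∧ metal(item2) ∧ open(x) → hot(x)]; r8 [blue(item2) → small(item2)]; r13 [penguin(node2) → stale(node2)]; r14 [red(node2) ∧ penguin(node2) → swims(x)]. New: flagged(item2), hot(x), small(item2), stale(node2), swims(x).
Round 2: r9 [hot(x) ∧ stale(node2) ∧ flagged(item2) → valid(item2)]; r11 [flagged(item2) → stale(item2)]; r12 [small(item2) ∧ wooden(item2) → approved(item2)]. New: valid(item2), stale(item2), approved(item2).
Round 3: r5 [approved(item2) ∧ swims(x) ∧ visible(node2) → signed(x)]. New: signed(x).
Round 4: r1 [signed(x) ∧ valid(item2) → large(node2)]. New: large(node2).
Closure: {approved(item2), blue(item2), flagged(item2), green(item2), has_feathers(item2), hot(x), large(node2), locked(item2), mammal(x), metal(item2), open(x), penguin(node2), red(node2), signed(x), small(item2), stale(item2), stale(node2), swims(x), valid(item2), visible(node2), wooden(item2)} — 21 facts.

21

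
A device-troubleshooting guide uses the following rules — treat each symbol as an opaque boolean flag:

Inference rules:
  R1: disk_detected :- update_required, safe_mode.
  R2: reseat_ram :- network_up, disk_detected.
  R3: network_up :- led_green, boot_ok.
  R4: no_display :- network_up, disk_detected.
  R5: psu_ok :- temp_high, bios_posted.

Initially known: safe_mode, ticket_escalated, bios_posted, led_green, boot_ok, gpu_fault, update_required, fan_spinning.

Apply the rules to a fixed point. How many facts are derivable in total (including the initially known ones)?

12

Round 1 — R1, R3, derive disk_detected, network_up.
Round 2 — R2, R4, derive reseat_ram, no_display.
Closure: {bios_posted, boot_ok, disk_detected, fan_spinning, gpu_fault, led_green, network_up, no_display, reseat_ram, safe_mode, ticket_escalated, update_required} — 12 facts.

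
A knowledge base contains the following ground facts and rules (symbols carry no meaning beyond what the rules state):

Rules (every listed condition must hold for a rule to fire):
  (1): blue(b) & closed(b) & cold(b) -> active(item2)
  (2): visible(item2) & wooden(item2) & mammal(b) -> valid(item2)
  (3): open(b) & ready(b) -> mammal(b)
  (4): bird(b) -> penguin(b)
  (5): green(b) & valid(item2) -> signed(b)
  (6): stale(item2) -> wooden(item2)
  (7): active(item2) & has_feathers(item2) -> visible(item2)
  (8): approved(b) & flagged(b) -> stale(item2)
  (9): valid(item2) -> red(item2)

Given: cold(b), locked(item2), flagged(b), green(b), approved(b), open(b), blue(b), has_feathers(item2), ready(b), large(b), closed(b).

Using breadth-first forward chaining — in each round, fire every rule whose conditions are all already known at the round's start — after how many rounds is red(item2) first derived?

[1] (1) [blue(b) & closed(b) & cold(b) -> active(item2)]; (3) [open(b) & ready(b) -> mammal(b)]; (8) [approved(b) & flagged(b) -> stale(item2)]. ⇒ new: active(item2), mammal(b), stale(item2).
[2] (6) [stale(item2) -> wooden(item2)]; (7) [active(item2) & has_feathers(item2) -> visible(item2)]. ⇒ new: wooden(item2), visible(item2).
[3] (2) [visible(item2) & wooden(item2) & mammal(b) -> valid(item2)]. ⇒ new: valid(item2).
[4] (5) [green(b) & valid(item2) -> signed(b)]; (9) [valid(item2) -> red(item2)]. ⇒ new: signed(b), red(item2).
red(item2) first appears in round 4.

4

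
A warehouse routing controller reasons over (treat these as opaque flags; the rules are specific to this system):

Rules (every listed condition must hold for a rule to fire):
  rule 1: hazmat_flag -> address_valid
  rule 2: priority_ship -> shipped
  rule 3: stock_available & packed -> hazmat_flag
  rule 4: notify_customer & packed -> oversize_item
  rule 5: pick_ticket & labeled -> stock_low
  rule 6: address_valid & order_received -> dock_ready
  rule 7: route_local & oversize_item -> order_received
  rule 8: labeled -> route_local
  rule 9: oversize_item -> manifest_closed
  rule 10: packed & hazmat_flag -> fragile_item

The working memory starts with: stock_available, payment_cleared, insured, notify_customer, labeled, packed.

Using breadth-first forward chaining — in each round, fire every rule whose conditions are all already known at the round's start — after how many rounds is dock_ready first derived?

3

[1] rule 3 [stock_available & packed -> hazmat_flag]; rule 4 [notify_customer & packed -> oversize_item]; rule 8 [labeled -> route_local]. ⇒ new: hazmat_flag, oversize_item, route_local.
[2] rule 1 [hazmat_flag -> address_valid]; rule 7 [route_local & oversize_item -> order_received]; rule 9 [oversize_item -> manifest_closed]; rule 10 [packed & hazmat_flag -> fragile_item]. ⇒ new: address_valid, order_received, manifest_closed, fragile_item.
[3] rule 6 [address_valid & order_received -> dock_ready]. ⇒ new: dock_ready.
dock_ready first appears in round 3.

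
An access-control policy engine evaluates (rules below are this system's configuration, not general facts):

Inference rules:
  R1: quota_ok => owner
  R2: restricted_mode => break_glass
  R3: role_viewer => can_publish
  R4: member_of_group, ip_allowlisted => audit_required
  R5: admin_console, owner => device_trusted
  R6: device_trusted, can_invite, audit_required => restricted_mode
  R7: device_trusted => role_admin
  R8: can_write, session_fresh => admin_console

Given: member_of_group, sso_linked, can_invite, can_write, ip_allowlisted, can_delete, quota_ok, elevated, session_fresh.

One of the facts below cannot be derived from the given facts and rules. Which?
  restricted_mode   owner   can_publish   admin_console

Round 1: R1 [quota_ok => owner]; R4 [member_of_group, ip_allowlisted => audit_required]; R8 [can_write, session_fresh => admin_console]. Adds owner, audit_required, admin_console.
Round 2: R5 [admin_console, owner => device_trusted]. Adds device_trusted.
Round 3: R6 [device_trusted, can_invite, audit_required => restricted_mode]; R7 [device_trusted => role_admin]. Adds restricted_mode, role_admin.
Round 4: R2 [restricted_mode => break_glass]. Adds break_glass.
Derived: admin_console (round 1), owner (round 1), restricted_mode (round 3). can_publish never appears in any round.

can_publish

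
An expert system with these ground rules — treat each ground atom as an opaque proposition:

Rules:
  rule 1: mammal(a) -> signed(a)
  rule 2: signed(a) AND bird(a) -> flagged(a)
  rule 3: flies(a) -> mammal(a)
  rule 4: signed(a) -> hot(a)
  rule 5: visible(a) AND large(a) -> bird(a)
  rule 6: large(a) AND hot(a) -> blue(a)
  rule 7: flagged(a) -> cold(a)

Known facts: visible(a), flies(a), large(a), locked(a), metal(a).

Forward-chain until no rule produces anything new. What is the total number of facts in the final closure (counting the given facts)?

12

Round 1: rule 3 [flies(a) -> mammal(a)]; rule 5 [visible(a) AND large(a) -> bird(a)]. Adds mammal(a), bird(a).
Round 2: rule 1 [mammal(a) -> signed(a)]. Adds signed(a).
Round 3: rule 2 [signed(a) AND bird(a) -> flagged(a)]; rule 4 [signed(a) -> hot(a)]. Adds flagged(a), hot(a).
Round 4: rule 6 [large(a) AND hot(a) -> blue(a)]; rule 7 [flagged(a) -> cold(a)]. Adds blue(a), cold(a).
Closure: {bird(a), blue(a), cold(a), flagged(a), flies(a), hot(a), large(a), locked(a), mammal(a), metal(a), signed(a), visible(a)} — 12 facts.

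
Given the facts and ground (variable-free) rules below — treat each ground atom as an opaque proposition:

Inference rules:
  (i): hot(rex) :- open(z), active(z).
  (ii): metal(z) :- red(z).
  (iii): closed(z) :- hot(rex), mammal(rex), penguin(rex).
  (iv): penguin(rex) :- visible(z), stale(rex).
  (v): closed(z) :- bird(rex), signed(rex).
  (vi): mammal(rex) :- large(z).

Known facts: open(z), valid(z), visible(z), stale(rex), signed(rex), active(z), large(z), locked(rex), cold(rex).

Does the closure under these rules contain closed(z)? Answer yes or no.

[1] (i) [hot(rex) :- open(z), active(z).]; (iv) [penguin(rex) :- visible(z), stale(rex).]; (vi) [mammal(rex) :- large(z).]. ⇒ new: hot(rex), penguin(rex), mammal(rex).
[2] (iii) [closed(z) :- hot(rex), mammal(rex), penguin(rex).]. ⇒ new: closed(z).
closed(z) appears in round 2, so it is derivable.

yes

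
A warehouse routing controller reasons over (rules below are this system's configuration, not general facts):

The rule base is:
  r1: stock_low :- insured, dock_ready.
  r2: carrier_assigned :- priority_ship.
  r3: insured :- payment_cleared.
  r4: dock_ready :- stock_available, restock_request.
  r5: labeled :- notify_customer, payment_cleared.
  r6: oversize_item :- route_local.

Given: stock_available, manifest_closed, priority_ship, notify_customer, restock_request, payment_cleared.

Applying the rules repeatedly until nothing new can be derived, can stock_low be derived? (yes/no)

yes

Round 1 — r2, r3, r4, r5, derive carrier_assigned, insured, dock_ready, labeled.
Round 2 — r1, derive stock_low.
stock_low appears in round 2, so it is derivable.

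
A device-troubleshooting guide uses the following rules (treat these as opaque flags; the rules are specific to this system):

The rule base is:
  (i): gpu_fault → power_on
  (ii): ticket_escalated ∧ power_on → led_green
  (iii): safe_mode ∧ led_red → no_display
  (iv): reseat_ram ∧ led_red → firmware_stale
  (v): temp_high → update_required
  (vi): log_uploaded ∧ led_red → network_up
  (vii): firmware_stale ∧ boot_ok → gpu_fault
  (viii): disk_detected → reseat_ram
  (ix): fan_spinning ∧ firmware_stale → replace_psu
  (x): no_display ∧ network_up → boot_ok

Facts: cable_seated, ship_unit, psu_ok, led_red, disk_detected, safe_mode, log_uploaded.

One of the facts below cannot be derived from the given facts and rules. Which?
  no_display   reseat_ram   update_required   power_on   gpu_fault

[1] (iii) [safe_mode ∧ led_red → no_display]; (vi) [log_uploaded ∧ led_red → network_up]; (viii) [disk_detected → reseat_ram]. ⇒ new: no_display, network_up, reseat_ram.
[2] (iv) [reseat_ram ∧ led_red → firmware_stale]; (x) [no_display ∧ network_up → boot_ok]. ⇒ new: firmware_stale, boot_ok.
[3] (vii) [firmware_stale ∧ boot_ok → gpu_fault]. ⇒ new: gpu_fault.
[4] (i) [gpu_fault → power_on]. ⇒ new: power_on.
Derived: no_display (round 1), power_on (round 4), gpu_fault (round 3), reseat_ram (round 1). update_required never appears in any round.

update_required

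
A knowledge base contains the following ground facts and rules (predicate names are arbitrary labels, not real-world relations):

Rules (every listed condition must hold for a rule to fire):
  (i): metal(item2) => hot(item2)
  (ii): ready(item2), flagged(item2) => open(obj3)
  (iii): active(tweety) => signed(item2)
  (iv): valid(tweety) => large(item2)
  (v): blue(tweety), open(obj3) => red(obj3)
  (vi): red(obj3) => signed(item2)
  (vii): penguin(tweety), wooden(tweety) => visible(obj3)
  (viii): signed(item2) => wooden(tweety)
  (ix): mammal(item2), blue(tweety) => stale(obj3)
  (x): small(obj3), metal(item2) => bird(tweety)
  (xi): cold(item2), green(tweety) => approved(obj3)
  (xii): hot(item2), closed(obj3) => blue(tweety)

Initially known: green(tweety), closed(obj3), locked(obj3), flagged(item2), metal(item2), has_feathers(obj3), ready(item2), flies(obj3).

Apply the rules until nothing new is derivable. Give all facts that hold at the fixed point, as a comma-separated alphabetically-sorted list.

blue(tweety), closed(obj3), flagged(item2), flies(obj3), green(tweety), has_feathers(obj3), hot(item2), locked(obj3), metal(item2), open(obj3), ready(item2), red(obj3), signed(item2), wooden(tweety)

Round 1: (i) [metal(item2) => hot(item2)]; (ii) [ready(item2), flagged(item2) => open(obj3)]. Adds hot(item2), open(obj3).
Round 2: (xii) [hot(item2), closed(obj3) => blue(tweety)]. Adds blue(tweety).
Round 3: (v) [blue(tweety), open(obj3) => red(obj3)]. Adds red(obj3).
Round 4: (vi) [red(obj3) => signed(item2)]. Adds signed(item2).
Round 5: (viii) [signed(item2) => wooden(tweety)]. Adds wooden(tweety).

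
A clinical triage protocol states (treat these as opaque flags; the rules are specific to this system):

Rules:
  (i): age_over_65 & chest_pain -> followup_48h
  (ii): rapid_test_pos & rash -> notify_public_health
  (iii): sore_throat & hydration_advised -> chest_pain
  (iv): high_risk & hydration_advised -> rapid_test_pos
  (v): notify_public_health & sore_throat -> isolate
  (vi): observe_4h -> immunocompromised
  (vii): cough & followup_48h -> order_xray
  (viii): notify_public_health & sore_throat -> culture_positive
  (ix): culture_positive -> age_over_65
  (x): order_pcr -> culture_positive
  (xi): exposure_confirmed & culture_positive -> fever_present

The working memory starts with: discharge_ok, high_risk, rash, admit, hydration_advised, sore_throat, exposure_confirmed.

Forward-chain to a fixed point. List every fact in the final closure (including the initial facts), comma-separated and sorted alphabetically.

[1] (iii) [sore_throat & hydration_advised -> chest_pain]; (iv) [high_risk & hydration_advised -> rapid_test_pos]. ⇒ new: chest_pain, rapid_test_pos.
[2] (ii) [rapid_test_pos & rash -> notify_public_health]. ⇒ new: notify_public_health.
[3] (v) [notify_public_health & sore_throat -> isolate]; (viii) [notify_public_health & sore_throat -> culture_positive]. ⇒ new: isolate, culture_positive.
[4] (ix) [culture_positive -> age_over_65]; (xi) [exposure_confirmed & culture_positive -> fever_present]. ⇒ new: age_over_65, fever_present.
[5] (i) [age_over_65 & chest_pain -> followup_48h]. ⇒ new: followup_48h.

admit, age_over_65, chest_pain, culture_positive, discharge_ok, exposure_confirmed, fever_present, followup_48h, high_risk, hydration_advised, isolate, notify_public_health, rapid_test_pos, rash, sore_throat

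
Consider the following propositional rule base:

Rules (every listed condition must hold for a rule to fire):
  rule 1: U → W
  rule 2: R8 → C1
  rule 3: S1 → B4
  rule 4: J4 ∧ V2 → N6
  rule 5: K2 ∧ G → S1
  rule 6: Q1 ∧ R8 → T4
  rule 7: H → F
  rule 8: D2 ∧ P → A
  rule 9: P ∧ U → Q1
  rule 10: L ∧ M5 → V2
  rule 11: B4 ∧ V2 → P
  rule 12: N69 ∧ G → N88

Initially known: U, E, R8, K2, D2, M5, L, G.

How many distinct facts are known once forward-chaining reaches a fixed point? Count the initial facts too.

Round 1 — rule 1, rule 2, rule 5, rule 10, derive W, C1, S1, V2.
Round 2 — rule 3, derive B4.
Round 3 — rule 11, derive P.
Round 4 — rule 8, rule 9, derive A, Q1.
Round 5 — rule 6, derive T4.
Closure: {A, B4, C1, D2, E, G, K2, L, M5, P, Q1, R8, S1, T4, U, V2, W} — 17 facts.

17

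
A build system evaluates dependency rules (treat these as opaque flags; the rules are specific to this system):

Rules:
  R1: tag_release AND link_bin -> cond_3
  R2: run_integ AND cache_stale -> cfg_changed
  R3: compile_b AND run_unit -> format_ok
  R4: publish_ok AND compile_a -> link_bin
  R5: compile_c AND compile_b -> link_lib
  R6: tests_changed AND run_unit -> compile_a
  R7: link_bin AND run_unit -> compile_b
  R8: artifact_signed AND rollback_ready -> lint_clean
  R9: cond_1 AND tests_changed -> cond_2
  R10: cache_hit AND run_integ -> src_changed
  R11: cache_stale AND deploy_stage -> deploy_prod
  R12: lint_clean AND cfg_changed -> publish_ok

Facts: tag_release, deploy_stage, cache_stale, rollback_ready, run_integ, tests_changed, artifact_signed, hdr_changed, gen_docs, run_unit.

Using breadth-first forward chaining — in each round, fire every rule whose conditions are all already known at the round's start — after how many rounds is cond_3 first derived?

4

Round 1 fires R2, R6, R8, R11, giving cfg_changed, compile_a, lint_clean, deploy_prod.
Round 2 fires R12, giving publish_ok.
Round 3 fires R4, giving link_bin.
Round 4 fires R1, R7, giving cond_3, compile_b.
cond_3 first appears in round 4.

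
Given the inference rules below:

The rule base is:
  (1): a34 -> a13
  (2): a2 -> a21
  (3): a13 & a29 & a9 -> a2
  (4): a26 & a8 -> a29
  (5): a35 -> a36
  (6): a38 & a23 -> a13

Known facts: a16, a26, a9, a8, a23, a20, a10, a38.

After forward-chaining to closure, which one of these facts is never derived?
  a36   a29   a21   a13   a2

a36

[1] (4) [a26 & a8 -> a29]; (6) [a38 & a23 -> a13]. ⇒ new: a29, a13.
[2] (3) [a13 & a29 & a9 -> a2]. ⇒ new: a2.
[3] (2) [a2 -> a21]. ⇒ new: a21.
Derived: a13 (round 1), a21 (round 3), a29 (round 1), a2 (round 2). a36 never appears in any round.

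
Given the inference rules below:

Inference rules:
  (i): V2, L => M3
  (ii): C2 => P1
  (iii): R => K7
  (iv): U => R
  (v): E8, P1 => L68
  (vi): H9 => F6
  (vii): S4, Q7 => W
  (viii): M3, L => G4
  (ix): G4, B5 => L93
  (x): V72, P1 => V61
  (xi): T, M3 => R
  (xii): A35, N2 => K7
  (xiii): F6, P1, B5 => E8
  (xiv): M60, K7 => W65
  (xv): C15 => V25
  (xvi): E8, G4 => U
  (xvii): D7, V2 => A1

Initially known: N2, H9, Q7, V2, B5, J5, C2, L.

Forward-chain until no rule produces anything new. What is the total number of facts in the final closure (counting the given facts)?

Round 1: (i) [V2, L => M3]; (ii) [C2 => P1]; (vi) [H9 => F6]. Adds M3, P1, F6.
Round 2: (viii) [M3, L => G4]; (xiii) [F6, P1, B5 => E8]. Adds G4, E8.
Round 3: (v) [E8, P1 => L68]; (ix) [G4, B5 => L93]; (xvi) [E8, G4 => U]. Adds L68, L93, U.
Round 4: (iv) [U => R]. Adds R.
Round 5: (iii) [R => K7]. Adds K7.
Closure: {B5, C2, E8, F6, G4, H9, J5, K7, L, L68, L93, M3, N2, P1, Q7, R, U, V2} — 18 facts.

18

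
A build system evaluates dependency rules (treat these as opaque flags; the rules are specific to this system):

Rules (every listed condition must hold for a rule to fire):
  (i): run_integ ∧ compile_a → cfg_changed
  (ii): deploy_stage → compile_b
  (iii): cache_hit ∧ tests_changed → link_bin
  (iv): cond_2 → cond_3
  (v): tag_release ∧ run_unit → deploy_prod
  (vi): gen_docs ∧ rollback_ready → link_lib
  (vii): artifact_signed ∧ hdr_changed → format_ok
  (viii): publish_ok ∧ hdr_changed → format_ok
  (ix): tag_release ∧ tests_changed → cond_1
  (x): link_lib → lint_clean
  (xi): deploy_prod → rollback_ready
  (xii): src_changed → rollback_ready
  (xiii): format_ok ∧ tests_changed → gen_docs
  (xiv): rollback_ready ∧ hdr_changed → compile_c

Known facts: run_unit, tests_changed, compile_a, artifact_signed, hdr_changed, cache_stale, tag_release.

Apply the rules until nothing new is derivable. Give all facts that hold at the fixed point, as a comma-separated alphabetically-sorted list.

artifact_signed, cache_stale, compile_a, compile_c, cond_1, deploy_prod, format_ok, gen_docs, hdr_changed, link_lib, lint_clean, rollback_ready, run_unit, tag_release, tests_changed

Round 1 fires (v), (vii), (ix), giving deploy_prod, format_ok, cond_1.
Round 2 fires (xi), (xiii), giving rollback_ready, gen_docs.
Round 3 fires (vi), (xiv), giving link_lib, compile_c.
Round 4 fires (x), giving lint_clean.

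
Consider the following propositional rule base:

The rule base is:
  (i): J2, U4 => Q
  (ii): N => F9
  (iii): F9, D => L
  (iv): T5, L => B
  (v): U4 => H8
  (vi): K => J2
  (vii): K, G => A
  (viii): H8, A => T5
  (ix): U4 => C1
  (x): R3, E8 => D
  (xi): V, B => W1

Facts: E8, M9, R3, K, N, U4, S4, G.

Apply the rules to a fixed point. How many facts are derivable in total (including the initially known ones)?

[1] (ii) [N => F9]; (v) [U4 => H8]; (vi) [K => J2]; (vii) [K, G => A]; (ix) [U4 => C1]; (x) [R3, E8 => D]. ⇒ new: F9, H8, J2, A, C1, D.
[2] (i) [J2, U4 => Q]; (iii) [F9, D => L]; (viii) [H8, A => T5]. ⇒ new: Q, L, T5.
[3] (iv) [T5, L => B]. ⇒ new: B.
Closure: {A, B, C1, D, E8, F9, G, H8, J2, K, L, M9, N, Q, R3, S4, T5, U4} — 18 facts.

18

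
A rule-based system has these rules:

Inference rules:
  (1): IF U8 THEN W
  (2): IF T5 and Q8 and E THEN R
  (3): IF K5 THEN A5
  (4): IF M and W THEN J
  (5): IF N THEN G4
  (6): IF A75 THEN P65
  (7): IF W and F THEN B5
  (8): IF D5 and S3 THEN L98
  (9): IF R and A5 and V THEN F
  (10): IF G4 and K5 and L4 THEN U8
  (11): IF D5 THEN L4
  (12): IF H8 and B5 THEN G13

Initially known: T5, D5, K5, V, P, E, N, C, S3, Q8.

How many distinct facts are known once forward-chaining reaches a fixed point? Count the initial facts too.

Round 1: (2) [IF T5 and Q8 and E THEN R]; (3) [IF K5 THEN A5]; (5) [IF N THEN G4]; (8) [IF D5 and S3 THEN L98]; (11) [IF D5 THEN L4]. Adds R, A5, G4, L98, L4.
Round 2: (9) [IF R and A5 and V THEN F]; (10) [IF G4 and K5 and L4 THEN U8]. Adds F, U8.
Round 3: (1) [IF U8 THEN W]. Adds W.
Round 4: (7) [IF W and F THEN B5]. Adds B5.
Closure: {A5, B5, C, D5, E, F, G4, K5, L4, L98, N, P, Q8, R, S3, T5, U8, V, W} — 19 facts.

19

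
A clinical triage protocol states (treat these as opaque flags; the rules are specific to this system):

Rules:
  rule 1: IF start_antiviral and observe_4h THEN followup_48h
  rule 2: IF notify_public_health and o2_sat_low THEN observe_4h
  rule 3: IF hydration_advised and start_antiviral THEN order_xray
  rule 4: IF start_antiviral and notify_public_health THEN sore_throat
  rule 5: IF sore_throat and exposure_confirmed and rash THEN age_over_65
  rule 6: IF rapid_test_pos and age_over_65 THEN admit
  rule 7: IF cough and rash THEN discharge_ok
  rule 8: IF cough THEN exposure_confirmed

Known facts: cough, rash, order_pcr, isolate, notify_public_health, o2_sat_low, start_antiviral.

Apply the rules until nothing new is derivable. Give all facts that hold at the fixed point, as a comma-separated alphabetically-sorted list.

age_over_65, cough, discharge_ok, exposure_confirmed, followup_48h, isolate, notify_public_health, o2_sat_low, observe_4h, order_pcr, rash, sore_throat, start_antiviral

Round 1 fires rule 2, rule 4, rule 7, rule 8, giving observe_4h, sore_throat, discharge_ok, exposure_confirmed.
Round 2 fires rule 1, rule 5, giving followup_48h, age_over_65.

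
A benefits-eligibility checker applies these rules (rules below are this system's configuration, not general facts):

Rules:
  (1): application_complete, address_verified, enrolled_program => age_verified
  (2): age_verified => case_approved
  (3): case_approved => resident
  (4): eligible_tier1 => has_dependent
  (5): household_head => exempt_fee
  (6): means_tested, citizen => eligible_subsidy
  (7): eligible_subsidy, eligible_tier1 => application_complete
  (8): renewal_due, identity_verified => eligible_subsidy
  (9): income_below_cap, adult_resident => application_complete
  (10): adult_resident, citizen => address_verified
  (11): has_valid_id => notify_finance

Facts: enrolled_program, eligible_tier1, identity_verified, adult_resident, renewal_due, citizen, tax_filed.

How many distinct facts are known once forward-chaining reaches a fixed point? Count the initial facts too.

Round 1 — (4), (8), (10), derive has_dependent, eligible_subsidy, address_verified.
Round 2 — (7), derive application_complete.
Round 3 — (1), derive age_verified.
Round 4 — (2), derive case_approved.
Round 5 — (3), derive resident.
Closure: {address_verified, adult_resident, age_verified, application_complete, case_approved, citizen, eligible_subsidy, eligible_tier1, enrolled_program, has_dependent, identity_verified, renewal_due, resident, tax_filed} — 14 facts.

14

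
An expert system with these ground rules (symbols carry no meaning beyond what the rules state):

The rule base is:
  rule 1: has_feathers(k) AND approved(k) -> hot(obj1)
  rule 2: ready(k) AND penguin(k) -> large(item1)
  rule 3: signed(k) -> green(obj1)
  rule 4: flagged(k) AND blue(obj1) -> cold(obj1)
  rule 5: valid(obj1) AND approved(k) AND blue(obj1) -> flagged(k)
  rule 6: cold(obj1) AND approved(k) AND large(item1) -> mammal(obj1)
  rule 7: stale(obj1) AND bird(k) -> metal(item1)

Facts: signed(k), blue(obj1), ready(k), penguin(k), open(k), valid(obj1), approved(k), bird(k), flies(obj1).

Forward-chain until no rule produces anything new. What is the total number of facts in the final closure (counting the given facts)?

Round 1: rule 2 [ready(k) AND penguin(k) -> large(item1)]; rule 3 [signed(k) -> green(obj1)]; rule 5 [valid(obj1) AND approved(k) AND blue(obj1) -> flagged(k)]. New: large(item1), green(obj1), flagged(k).
Round 2: rule 4 [flagged(k) AND blue(obj1) -> cold(obj1)]. New: cold(obj1).
Round 3: rule 6 [cold(obj1) AND approved(k) AND large(item1) -> mammal(obj1)]. New: mammal(obj1).
Closure: {approved(k), bird(k), blue(obj1), cold(obj1), flagged(k), flies(obj1), green(obj1), large(item1), mammal(obj1), open(k), penguin(k), ready(k), signed(k), valid(obj1)} — 14 facts.

14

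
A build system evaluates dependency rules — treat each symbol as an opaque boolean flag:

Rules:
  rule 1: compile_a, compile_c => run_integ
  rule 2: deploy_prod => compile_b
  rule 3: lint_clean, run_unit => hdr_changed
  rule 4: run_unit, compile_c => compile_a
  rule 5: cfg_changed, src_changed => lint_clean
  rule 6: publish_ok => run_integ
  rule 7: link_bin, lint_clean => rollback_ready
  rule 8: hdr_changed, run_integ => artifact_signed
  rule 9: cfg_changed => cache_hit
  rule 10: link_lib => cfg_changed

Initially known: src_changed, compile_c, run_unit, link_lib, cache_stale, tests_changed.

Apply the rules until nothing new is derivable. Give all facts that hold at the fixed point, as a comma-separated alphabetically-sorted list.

Round 1 — rule 4, rule 10, derive compile_a, cfg_changed.
Round 2 — rule 1, rule 5, rule 9, derive run_integ, lint_clean, cache_hit.
Round 3 — rule 3, derive hdr_changed.
Round 4 — rule 8, derive artifact_signed.

artifact_signed, cache_hit, cache_stale, cfg_changed, compile_a, compile_c, hdr_changed, link_lib, lint_clean, run_integ, run_unit, src_changed, tests_changed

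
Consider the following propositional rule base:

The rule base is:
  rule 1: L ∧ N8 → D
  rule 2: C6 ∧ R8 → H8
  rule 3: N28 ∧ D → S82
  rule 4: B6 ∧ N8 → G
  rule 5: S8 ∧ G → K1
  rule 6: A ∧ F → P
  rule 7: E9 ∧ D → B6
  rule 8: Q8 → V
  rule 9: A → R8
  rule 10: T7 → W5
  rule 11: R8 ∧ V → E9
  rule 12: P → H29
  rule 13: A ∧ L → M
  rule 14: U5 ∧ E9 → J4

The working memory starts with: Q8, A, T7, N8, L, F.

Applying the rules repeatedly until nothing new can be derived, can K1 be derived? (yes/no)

Round 1 fires rule 1, rule 6, rule 8, rule 9, rule 10, rule 13, giving D, P, V, R8, W5, M.
Round 2 fires rule 11, rule 12, giving E9, H29.
Round 3 fires rule 7, giving B6.
Round 4 fires rule 4, giving G.
Fixed point reached. K1 is concluded only by rule 5; rule 5 needs S8 (never derived).

no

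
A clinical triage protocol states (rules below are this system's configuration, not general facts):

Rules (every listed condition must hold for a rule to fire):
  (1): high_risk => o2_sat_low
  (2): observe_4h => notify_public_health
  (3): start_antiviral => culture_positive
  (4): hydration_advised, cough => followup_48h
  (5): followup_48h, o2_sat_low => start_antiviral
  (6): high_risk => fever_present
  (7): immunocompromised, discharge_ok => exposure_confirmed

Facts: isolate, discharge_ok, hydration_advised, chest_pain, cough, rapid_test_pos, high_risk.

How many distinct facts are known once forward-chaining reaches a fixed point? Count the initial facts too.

12

Round 1 — (1), (4), (6), derive o2_sat_low, followup_48h, fever_present.
Round 2 — (5), derive start_antiviral.
Round 3 — (3), derive culture_positive.
Closure: {chest_pain, cough, culture_positive, discharge_ok, fever_present, followup_48h, high_risk, hydration_advised, isolate, o2_sat_low, rapid_test_pos, start_antiviral} — 12 facts.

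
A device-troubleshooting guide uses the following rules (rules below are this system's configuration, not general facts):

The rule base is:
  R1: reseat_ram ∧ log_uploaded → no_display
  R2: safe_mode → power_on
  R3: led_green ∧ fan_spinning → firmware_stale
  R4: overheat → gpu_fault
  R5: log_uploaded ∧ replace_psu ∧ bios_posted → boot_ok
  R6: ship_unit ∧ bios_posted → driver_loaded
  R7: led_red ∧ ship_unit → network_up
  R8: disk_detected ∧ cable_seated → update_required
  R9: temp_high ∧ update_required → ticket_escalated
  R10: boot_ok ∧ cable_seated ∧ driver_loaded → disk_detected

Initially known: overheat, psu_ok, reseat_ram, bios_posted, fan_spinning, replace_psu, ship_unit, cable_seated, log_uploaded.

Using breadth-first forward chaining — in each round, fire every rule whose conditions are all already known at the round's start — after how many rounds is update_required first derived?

3

Round 1: R1 [reseat_ram ∧ log_uploaded → no_display]; R4 [overheat → gpu_fault]; R5 [log_uploaded ∧ replace_psu ∧ bios_posted → boot_ok]; R6 [ship_unit ∧ bios_posted → driver_loaded]. Adds no_display, gpu_fault, boot_ok, driver_loaded.
Round 2: R10 [boot_ok ∧ cable_seated ∧ driver_loaded → disk_detected]. Adds disk_detected.
Round 3: R8 [disk_detected ∧ cable_seated → update_required]. Adds update_required.
update_required first appears in round 3.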